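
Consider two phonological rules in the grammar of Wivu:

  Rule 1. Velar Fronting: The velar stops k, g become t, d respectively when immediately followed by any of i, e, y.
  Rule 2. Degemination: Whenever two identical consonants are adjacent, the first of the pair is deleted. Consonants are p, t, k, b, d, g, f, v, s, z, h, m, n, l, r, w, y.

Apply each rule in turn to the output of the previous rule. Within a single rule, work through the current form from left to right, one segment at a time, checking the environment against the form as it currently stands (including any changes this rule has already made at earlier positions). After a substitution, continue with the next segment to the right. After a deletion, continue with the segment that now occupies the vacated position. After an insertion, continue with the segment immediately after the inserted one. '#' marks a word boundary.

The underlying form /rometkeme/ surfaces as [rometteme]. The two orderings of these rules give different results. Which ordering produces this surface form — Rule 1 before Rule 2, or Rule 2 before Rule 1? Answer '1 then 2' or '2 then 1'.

Order 1 then 2:
  1 Velar Fronting: [rometkeme] → [rometteme]
  2 Degemination: [rometteme] → [rometeme]
  result: [rometeme]
Order 2 then 1:
  2 Degemination: no change — [rometkeme]
  1 Velar Fronting: [rometkeme] → [rometteme]
  result: [rometteme]

2 then 1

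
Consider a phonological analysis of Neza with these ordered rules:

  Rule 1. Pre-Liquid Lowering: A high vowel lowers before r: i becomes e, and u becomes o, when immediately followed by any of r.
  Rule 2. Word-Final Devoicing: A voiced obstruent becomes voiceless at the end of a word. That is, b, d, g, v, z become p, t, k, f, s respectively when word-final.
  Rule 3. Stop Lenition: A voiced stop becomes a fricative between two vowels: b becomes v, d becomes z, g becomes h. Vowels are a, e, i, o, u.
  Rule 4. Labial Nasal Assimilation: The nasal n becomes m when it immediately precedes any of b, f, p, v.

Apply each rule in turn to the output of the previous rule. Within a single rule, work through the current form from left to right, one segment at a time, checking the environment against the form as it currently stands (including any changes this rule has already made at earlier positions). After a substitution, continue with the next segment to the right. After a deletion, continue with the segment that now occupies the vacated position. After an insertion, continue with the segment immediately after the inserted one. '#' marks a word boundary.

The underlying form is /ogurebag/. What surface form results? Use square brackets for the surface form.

[ohorevak]

Rule 1 Pre-Liquid Lowering: [ogurebag] → [ogorebag]
Rule 2 Word-Final Devoicing: [ogorebag] → [ogorebak]
Rule 3 Stop Lenition: [ogorebak] → [ohorevak]
Rule 4 Labial Nasal Assimilation: no change — [ohorevak]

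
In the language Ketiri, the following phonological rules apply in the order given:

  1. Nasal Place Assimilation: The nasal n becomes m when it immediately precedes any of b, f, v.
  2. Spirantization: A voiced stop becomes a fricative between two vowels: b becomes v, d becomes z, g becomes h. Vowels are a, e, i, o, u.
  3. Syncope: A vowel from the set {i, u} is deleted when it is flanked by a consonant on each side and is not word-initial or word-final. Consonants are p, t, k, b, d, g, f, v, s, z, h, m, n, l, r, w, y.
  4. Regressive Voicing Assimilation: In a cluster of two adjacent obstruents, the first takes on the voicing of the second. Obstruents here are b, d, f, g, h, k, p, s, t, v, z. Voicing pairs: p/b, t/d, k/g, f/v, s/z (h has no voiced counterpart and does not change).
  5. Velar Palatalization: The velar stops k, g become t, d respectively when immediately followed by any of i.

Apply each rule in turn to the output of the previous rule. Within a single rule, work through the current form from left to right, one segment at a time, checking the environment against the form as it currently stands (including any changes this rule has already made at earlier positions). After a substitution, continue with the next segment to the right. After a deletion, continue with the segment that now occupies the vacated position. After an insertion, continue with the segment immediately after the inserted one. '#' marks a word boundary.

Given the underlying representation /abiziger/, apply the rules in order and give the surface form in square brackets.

1 Nasal Place Assimilation: no change — [abiziger]
2 Spirantization: [abiziger] → [aviziher]
3 Syncope: [aviziher] → [avzher]
4 Regressive Voicing Assimilation: [avzher] → [avsher]
5 Velar Palatalization: no change — [avsher]

[avsher]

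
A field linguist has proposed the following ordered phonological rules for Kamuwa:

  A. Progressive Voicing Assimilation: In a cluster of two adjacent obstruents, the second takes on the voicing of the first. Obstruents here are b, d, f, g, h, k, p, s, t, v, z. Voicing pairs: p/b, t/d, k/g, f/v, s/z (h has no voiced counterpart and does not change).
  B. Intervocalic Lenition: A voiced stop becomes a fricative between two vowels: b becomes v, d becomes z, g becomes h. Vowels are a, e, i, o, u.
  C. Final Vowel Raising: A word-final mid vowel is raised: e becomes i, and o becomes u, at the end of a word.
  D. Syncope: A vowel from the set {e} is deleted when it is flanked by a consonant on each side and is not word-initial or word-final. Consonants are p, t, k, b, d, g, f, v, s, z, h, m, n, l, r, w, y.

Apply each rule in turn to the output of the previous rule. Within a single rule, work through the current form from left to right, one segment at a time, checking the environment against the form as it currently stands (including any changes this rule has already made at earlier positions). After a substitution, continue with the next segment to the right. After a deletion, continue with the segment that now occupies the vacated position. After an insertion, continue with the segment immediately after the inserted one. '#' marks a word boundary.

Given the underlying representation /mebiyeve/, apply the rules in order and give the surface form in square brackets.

A Progressive Voicing Assimilation: no change — [mebiyeve]
B Intervocalic Lenition: [mebiyeve] → [meviyeve]
C Final Vowel Raising: [meviyeve] → [meviyevi]
D Syncope: [meviyevi] → [mviyvi]

[mviyvi]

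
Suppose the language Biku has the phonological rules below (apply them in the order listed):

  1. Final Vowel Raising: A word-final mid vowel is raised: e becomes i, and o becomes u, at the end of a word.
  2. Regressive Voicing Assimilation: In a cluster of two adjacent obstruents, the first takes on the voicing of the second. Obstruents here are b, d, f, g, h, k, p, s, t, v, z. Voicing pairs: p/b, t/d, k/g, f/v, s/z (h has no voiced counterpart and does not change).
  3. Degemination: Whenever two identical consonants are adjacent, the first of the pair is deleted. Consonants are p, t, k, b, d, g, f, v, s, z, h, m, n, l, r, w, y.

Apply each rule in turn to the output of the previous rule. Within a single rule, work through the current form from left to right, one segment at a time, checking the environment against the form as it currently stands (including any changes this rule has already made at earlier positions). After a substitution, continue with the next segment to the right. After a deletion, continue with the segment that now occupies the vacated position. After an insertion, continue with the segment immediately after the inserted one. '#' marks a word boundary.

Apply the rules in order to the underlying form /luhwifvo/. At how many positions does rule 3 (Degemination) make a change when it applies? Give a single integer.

1 Final Vowel Raising: [luhwifvo] → [luhwifvu]
2 Regressive Voicing Assimilation: [luhwifvu] → [luhwivvu]
3 Degemination: [luhwivvu] → [luhwivu]
Rule 3 changed 1 position(s).

1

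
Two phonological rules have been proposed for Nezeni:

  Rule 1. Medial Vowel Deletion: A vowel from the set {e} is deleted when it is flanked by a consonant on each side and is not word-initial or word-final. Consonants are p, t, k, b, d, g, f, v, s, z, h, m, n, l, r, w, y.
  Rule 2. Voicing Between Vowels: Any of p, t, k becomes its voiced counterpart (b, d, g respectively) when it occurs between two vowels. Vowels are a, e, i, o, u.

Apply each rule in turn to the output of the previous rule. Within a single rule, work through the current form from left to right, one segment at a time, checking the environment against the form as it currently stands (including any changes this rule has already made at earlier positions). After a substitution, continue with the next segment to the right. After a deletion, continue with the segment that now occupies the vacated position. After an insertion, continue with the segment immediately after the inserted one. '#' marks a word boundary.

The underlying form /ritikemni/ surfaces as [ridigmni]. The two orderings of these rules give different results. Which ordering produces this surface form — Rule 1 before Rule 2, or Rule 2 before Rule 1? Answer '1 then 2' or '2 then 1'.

2 then 1

Order 1 then 2:
  1 Medial Vowel Deletion: [ritikemni] → [ritikmni]
  2 Voicing Between Vowels: [ritikmni] → [ridikmni]
  result: [ridikmni]
Order 2 then 1:
  2 Voicing Between Vowels: [ritikemni] → [ridigemni]
  1 Medial Vowel Deletion: [ridigemni] → [ridigmni]
  result: [ridigmni]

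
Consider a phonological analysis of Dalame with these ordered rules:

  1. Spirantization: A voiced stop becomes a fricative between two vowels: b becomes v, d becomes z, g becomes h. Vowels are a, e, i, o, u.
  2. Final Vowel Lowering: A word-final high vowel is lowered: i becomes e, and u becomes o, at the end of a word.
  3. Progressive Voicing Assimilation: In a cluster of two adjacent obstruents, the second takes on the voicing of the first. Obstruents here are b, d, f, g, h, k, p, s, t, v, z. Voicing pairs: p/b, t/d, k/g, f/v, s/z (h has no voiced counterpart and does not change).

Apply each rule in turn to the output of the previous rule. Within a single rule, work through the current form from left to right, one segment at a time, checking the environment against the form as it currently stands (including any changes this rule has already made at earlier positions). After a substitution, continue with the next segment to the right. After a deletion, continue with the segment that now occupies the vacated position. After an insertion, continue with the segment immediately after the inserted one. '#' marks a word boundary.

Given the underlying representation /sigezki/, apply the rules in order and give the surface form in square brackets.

1 Spirantization: [sigezki] → [sihezki]
2 Final Vowel Lowering: [sihezki] → [sihezke]
3 Progressive Voicing Assimilation: [sihezke] → [sihezge]

[sihezge]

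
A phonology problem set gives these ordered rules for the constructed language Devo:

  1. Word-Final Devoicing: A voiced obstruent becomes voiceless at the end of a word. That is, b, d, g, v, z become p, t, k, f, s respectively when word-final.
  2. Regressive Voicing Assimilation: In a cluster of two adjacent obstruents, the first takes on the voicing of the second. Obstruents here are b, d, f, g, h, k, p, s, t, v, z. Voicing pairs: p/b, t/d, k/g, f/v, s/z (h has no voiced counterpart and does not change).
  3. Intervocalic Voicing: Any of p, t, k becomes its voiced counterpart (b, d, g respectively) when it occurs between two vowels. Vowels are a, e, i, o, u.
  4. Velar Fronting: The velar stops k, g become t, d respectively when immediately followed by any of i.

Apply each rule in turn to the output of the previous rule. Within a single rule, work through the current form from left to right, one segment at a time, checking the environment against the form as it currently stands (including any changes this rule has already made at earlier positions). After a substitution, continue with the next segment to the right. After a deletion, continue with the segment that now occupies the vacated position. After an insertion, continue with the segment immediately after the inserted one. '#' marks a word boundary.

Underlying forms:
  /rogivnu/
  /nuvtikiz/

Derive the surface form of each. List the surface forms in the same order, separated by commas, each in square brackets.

[rodivnu], [nuftidis]

/rogivnu/:
  1 Word-Final Devoicing: no change — [rogivnu]
  2 Regressive Voicing Assimilation: no change — [rogivnu]
  3 Intervocalic Voicing: no change — [rogivnu]
  4 Velar Fronting: [rogivnu] → [rodivnu]
/nuvtikiz/:
  1 Word-Final Devoicing: [nuvtikiz] → [nuvtikis]
  2 Regressive Voicing Assimilation: [nuvtikis] → [nuftikis]
  3 Intervocalic Voicing: [nuftikis] → [nuftigis]
  4 Velar Fronting: [nuftigis] → [nuftidis]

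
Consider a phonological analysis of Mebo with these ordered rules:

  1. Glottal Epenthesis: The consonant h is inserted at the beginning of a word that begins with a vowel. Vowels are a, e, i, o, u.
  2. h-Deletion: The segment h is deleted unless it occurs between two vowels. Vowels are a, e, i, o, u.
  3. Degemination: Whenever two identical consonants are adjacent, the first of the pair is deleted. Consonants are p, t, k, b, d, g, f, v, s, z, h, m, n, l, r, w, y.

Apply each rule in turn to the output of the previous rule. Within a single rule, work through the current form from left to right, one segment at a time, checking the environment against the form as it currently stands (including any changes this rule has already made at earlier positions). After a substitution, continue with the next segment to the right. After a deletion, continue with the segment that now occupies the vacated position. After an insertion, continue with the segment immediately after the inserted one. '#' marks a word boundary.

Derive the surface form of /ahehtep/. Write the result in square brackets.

1 Glottal Epenthesis: [ahehtep] → [hahehtep]
2 h-Deletion: [hahehtep] → [ahetep]
3 Degemination: no change — [ahetep]

[ahetep]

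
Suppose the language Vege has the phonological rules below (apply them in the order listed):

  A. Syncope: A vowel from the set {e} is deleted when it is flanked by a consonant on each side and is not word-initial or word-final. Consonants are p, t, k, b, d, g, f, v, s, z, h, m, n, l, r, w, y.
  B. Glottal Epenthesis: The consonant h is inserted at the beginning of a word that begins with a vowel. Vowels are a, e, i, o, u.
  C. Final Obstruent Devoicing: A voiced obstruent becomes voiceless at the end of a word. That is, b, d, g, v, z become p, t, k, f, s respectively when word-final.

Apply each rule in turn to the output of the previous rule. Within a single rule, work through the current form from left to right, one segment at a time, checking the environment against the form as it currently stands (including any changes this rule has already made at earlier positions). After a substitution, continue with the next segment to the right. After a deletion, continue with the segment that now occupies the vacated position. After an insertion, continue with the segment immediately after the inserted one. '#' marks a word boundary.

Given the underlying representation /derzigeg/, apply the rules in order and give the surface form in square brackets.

[drzigk]

A Syncope: [derzigeg] → [drzigg]
B Glottal Epenthesis: no change — [drzigg]
C Final Obstruent Devoicing: [drzigg] → [drzigk]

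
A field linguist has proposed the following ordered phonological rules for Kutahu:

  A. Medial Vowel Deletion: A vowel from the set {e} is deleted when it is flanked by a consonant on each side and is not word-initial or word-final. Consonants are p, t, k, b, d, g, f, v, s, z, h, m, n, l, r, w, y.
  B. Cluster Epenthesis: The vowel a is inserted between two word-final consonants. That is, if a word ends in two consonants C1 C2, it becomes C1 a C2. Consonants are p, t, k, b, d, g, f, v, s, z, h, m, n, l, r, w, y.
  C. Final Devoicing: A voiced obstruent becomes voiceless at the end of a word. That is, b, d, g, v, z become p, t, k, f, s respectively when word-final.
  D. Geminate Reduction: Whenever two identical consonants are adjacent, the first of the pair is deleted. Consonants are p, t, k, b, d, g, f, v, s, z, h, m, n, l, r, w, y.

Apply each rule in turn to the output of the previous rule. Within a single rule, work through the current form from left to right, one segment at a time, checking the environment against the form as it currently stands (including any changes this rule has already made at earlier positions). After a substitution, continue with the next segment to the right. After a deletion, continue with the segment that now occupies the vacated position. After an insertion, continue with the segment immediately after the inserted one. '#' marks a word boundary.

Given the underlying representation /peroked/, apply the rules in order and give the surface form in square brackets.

[prokat]

A Medial Vowel Deletion: [peroked] → [prokd]
B Cluster Epenthesis: [prokd] → [prokad]
C Final Devoicing: [prokad] → [prokat]
D Geminate Reduction: no change — [prokat]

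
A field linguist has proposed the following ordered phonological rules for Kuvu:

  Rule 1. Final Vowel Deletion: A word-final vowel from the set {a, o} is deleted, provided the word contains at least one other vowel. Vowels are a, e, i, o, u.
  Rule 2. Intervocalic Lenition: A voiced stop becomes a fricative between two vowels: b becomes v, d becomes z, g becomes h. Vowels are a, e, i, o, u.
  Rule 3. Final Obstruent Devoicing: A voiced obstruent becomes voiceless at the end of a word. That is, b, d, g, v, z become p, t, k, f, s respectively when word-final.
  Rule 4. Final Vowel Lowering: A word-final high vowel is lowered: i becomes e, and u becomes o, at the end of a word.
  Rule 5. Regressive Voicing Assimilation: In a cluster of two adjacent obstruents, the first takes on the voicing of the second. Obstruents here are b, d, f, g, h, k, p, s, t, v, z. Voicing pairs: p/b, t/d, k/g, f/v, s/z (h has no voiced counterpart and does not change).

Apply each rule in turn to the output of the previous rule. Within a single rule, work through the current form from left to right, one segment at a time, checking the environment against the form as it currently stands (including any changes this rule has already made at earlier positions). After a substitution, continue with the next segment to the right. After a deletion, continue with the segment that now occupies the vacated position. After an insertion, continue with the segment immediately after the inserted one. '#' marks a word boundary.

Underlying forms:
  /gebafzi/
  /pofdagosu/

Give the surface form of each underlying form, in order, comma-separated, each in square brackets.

[gevavze], [povdahoso]

/gebafzi/:
  Rule 1 Final Vowel Deletion: no change — [gebafzi]
  Rule 2 Intervocalic Lenition: [gebafzi] → [gevafzi]
  Rule 3 Final Obstruent Devoicing: no change — [gevafzi]
  Rule 4 Final Vowel Lowering: [gevafzi] → [gevafze]
  Rule 5 Regressive Voicing Assimilation: [gevafze] → [gevavze]
/pofdagosu/:
  Rule 1 Final Vowel Deletion: no change — [pofdagosu]
  Rule 2 Intervocalic Lenition: [pofdagosu] → [pofdahosu]
  Rule 3 Final Obstruent Devoicing: no change — [pofdahosu]
  Rule 4 Final Vowel Lowering: [pofdahosu] → [pofdahoso]
  Rule 5 Regressive Voicing Assimilation: [pofdahoso] → [povdahoso]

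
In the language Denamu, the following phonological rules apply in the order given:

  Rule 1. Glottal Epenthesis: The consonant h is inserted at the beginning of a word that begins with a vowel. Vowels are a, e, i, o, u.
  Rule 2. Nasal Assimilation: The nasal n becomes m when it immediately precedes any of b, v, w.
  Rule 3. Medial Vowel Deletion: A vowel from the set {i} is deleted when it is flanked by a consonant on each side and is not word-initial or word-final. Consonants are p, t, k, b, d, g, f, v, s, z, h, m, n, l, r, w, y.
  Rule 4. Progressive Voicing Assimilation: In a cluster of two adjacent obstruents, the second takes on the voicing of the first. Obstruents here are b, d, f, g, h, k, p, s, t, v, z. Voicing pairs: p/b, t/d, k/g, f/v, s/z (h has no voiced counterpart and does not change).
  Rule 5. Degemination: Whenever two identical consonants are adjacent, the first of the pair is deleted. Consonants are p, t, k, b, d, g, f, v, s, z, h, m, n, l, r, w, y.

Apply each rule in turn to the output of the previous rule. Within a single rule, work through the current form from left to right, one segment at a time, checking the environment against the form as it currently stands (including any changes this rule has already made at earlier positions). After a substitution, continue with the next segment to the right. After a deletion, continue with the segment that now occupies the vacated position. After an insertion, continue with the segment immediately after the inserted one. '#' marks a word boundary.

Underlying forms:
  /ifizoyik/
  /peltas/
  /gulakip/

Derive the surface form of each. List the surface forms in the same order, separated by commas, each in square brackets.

[hfsoyk], [peltas], [gulakp]

/ifizoyik/:
  Rule 1 Glottal Epenthesis: [ifizoyik] → [hifizoyik]
  Rule 2 Nasal Assimilation: no change — [hifizoyik]
  Rule 3 Medial Vowel Deletion: [hifizoyik] → [hfzoyk]
  Rule 4 Progressive Voicing Assimilation: [hfzoyk] → [hfsoyk]
  Rule 5 Degemination: no change — [hfsoyk]
/peltas/:
  Rule 1 Glottal Epenthesis: no change — [peltas]
  Rule 2 Nasal Assimilation: no change — [peltas]
  Rule 3 Medial Vowel Deletion: no change — [peltas]
  Rule 4 Progressive Voicing Assimilation: no change — [peltas]
  Rule 5 Degemination: no change — [peltas]
/gulakip/:
  Rule 1 Glottal Epenthesis: no change — [gulakip]
  Rule 2 Nasal Assimilation: no change — [gulakip]
  Rule 3 Medial Vowel Deletion: [gulakip] → [gulakp]
  Rule 4 Progressive Voicing Assimilation: no change — [gulakp]
  Rule 5 Degemination: no change — [gulakp]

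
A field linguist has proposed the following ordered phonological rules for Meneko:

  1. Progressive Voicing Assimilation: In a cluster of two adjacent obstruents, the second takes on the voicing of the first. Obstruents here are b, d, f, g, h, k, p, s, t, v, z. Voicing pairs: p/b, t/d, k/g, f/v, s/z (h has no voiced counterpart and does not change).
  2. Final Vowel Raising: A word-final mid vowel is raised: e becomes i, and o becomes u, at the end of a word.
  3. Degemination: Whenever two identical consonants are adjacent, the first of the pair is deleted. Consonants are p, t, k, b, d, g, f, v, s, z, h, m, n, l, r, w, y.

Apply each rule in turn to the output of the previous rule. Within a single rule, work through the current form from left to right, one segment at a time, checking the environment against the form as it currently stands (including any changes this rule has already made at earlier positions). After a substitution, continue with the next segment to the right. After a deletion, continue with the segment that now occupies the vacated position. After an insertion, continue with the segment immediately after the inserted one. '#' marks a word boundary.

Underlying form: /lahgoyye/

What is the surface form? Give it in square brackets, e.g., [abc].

1 Progressive Voicing Assimilation: [lahgoyye] → [lahkoyye]
2 Final Vowel Raising: [lahkoyye] → [lahkoyyi]
3 Degemination: [lahkoyyi] → [lahkoyi]

[lahkoyi]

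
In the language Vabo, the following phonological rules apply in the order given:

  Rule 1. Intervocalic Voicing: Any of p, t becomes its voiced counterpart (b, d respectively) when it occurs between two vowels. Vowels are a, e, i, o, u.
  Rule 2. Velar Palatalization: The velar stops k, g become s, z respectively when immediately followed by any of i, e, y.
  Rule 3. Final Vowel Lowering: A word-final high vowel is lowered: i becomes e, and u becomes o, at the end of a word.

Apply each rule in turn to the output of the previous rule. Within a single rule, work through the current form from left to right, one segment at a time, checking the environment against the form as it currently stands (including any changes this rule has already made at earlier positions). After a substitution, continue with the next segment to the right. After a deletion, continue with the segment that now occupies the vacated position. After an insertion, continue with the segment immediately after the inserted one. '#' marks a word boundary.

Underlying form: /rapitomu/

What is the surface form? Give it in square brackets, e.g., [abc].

Rule 1 Intervocalic Voicing: [rapitomu] → [rabidomu]
Rule 2 Velar Palatalization: no change — [rabidomu]
Rule 3 Final Vowel Lowering: [rabidomu] → [rabidomo]

[rabidomo]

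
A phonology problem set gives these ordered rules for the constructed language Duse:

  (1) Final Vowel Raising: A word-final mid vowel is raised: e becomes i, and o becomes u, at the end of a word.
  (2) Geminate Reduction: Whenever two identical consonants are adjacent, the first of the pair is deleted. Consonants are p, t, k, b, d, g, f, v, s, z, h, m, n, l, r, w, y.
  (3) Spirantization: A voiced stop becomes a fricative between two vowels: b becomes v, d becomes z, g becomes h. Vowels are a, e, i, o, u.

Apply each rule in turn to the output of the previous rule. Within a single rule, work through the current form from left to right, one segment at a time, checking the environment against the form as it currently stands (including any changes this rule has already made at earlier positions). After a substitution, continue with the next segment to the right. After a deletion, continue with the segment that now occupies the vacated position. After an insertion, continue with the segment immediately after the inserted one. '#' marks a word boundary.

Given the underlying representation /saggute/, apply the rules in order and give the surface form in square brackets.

[sahuti]

(1) Final Vowel Raising: [saggute] → [sagguti]
(2) Geminate Reduction: [sagguti] → [saguti]
(3) Spirantization: [saguti] → [sahuti]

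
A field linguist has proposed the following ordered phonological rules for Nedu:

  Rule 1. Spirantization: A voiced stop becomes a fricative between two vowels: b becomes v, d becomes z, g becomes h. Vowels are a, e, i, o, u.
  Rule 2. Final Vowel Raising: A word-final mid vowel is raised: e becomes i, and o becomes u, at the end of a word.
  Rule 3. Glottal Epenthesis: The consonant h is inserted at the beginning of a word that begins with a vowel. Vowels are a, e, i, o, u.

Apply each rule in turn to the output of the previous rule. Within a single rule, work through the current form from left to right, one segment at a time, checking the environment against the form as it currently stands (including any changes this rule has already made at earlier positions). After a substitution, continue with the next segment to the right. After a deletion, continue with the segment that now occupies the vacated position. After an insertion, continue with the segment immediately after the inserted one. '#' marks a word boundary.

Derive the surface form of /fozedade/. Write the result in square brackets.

Rule 1 Spirantization: [fozedade] → [fozezaze]
Rule 2 Final Vowel Raising: [fozezaze] → [fozezazi]
Rule 3 Glottal Epenthesis: no change — [fozezazi]

[fozezazi]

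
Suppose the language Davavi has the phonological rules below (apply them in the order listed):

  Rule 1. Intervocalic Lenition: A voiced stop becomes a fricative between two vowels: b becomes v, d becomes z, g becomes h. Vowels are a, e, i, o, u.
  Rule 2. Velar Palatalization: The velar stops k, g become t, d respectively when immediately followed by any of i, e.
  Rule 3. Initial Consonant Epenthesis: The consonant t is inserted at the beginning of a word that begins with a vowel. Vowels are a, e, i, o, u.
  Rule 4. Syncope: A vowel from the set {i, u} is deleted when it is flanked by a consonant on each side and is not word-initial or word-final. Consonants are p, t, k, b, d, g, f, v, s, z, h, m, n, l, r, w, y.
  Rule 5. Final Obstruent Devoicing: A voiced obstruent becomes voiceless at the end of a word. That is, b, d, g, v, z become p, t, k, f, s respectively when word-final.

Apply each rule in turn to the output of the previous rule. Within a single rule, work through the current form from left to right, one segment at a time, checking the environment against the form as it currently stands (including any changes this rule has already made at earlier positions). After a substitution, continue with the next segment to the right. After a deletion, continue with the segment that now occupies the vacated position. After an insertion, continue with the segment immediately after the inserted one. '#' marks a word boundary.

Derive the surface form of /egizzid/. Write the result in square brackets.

Rule 1 Intervocalic Lenition: [egizzid] → [ehizzid]
Rule 2 Velar Palatalization: no change — [ehizzid]
Rule 3 Initial Consonant Epenthesis: [ehizzid] → [tehizzid]
Rule 4 Syncope: [tehizzid] → [tehzzd]
Rule 5 Final Obstruent Devoicing: [tehzzd] → [tehzzt]

[tehzzt]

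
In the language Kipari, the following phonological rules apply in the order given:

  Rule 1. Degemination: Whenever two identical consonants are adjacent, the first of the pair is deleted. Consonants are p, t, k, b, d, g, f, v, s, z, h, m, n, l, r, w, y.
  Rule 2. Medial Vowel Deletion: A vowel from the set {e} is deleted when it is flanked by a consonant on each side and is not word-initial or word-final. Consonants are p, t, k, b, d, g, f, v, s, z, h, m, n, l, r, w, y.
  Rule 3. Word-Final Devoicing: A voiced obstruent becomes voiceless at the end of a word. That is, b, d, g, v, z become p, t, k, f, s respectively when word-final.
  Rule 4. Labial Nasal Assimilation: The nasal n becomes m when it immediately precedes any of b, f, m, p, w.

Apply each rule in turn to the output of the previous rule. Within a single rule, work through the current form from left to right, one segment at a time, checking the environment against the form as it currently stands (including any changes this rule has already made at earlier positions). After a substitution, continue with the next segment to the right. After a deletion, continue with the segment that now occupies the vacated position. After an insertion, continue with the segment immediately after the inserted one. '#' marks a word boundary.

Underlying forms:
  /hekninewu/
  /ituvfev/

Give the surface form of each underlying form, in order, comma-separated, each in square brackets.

/hekninewu/:
  Rule 1 Degemination: no change — [hekninewu]
  Rule 2 Medial Vowel Deletion: [hekninewu] → [hkninwu]
  Rule 3 Word-Final Devoicing: no change — [hkninwu]
  Rule 4 Labial Nasal Assimilation: [hkninwu] → [hknimwu]
/ituvfev/:
  Rule 1 Degemination: no change — [ituvfev]
  Rule 2 Medial Vowel Deletion: [ituvfev] → [ituvfv]
  Rule 3 Word-Final Devoicing: [ituvfv] → [ituvff]
  Rule 4 Labial Nasal Assimilation: no change — [ituvff]

[hknimwu], [ituvff]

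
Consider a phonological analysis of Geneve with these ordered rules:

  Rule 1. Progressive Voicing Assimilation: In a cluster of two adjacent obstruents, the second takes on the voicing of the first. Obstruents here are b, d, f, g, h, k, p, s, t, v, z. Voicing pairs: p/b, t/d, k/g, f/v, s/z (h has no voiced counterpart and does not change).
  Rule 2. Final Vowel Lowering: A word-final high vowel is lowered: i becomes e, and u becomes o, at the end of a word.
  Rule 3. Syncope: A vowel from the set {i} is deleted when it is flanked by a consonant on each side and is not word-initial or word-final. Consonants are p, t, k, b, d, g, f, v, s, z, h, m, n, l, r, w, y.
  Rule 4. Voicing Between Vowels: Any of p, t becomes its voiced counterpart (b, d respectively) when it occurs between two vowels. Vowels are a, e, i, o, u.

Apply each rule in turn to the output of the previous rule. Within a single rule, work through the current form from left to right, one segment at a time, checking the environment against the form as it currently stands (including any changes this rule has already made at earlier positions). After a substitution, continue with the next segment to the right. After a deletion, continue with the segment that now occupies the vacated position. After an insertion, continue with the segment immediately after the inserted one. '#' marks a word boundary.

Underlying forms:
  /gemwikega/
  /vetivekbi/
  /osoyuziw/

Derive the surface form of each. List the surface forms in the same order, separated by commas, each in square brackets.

/gemwikega/:
  Rule 1 Progressive Voicing Assimilation: no change — [gemwikega]
  Rule 2 Final Vowel Lowering: no change — [gemwikega]
  Rule 3 Syncope: [gemwikega] → [gemwkega]
  Rule 4 Voicing Between Vowels: no change — [gemwkega]
/vetivekbi/:
  Rule 1 Progressive Voicing Assimilation: [vetivekbi] → [vetivekpi]
  Rule 2 Final Vowel Lowering: [vetivekpi] → [vetivekpe]
  Rule 3 Syncope: [vetivekpe] → [vetvekpe]
  Rule 4 Voicing Between Vowels: no change — [vetvekpe]
/osoyuziw/:
  Rule 1 Progressive Voicing Assimilation: no change — [osoyuziw]
  Rule 2 Final Vowel Lowering: no change — [osoyuziw]
  Rule 3 Syncope: [osoyuziw] → [osoyuzw]
  Rule 4 Voicing Between Vowels: no change — [osoyuzw]

[gemwkega], [vetvekpe], [osoyuzw]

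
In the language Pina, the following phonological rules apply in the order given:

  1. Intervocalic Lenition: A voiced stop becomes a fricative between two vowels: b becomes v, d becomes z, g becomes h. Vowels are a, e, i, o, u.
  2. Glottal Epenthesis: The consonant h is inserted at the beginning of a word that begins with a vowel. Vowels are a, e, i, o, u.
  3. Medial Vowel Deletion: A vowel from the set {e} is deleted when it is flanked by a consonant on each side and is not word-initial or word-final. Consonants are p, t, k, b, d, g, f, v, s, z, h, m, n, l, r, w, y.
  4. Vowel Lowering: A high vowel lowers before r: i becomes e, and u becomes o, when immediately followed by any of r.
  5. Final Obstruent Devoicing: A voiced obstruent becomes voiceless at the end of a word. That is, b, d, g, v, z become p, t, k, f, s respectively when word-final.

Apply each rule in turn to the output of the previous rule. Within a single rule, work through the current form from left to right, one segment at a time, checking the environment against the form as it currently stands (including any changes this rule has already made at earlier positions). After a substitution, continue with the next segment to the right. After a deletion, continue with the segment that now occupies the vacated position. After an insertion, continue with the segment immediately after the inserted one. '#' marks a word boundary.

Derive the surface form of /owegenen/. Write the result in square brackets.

[howhnn]

1 Intervocalic Lenition: [owegenen] → [owehenen]
2 Glottal Epenthesis: [owehenen] → [howehenen]
3 Medial Vowel Deletion: [howehenen] → [howhnn]
4 Vowel Lowering: no change — [howhnn]
5 Final Obstruent Devoicing: no change — [howhnn]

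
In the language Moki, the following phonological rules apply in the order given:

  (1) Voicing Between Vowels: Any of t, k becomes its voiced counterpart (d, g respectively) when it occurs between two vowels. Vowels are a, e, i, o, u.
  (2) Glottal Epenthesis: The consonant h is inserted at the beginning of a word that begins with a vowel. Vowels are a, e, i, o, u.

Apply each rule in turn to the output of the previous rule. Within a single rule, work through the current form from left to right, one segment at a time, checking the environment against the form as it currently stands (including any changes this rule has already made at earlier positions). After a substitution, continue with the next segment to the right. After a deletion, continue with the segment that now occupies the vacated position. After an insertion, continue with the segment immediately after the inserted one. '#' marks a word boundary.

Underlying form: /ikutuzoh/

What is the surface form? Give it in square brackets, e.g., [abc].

[higuduzoh]

(1) Voicing Between Vowels: [ikutuzoh] → [iguduzoh]
(2) Glottal Epenthesis: [iguduzoh] → [higuduzoh]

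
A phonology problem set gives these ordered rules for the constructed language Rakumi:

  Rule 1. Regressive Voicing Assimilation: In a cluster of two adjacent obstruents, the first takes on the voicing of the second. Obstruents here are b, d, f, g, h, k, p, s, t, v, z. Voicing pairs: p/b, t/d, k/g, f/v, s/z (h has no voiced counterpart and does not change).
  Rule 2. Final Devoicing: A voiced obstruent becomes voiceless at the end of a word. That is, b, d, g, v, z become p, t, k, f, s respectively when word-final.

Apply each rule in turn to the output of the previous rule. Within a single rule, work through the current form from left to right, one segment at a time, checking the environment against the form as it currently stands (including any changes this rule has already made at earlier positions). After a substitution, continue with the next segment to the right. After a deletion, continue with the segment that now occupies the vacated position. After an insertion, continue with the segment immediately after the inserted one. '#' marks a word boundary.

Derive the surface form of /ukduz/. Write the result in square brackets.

[ugdus]

Rule 1 Regressive Voicing Assimilation: [ukduz] → [ugduz]
Rule 2 Final Devoicing: [ugduz] → [ugdus]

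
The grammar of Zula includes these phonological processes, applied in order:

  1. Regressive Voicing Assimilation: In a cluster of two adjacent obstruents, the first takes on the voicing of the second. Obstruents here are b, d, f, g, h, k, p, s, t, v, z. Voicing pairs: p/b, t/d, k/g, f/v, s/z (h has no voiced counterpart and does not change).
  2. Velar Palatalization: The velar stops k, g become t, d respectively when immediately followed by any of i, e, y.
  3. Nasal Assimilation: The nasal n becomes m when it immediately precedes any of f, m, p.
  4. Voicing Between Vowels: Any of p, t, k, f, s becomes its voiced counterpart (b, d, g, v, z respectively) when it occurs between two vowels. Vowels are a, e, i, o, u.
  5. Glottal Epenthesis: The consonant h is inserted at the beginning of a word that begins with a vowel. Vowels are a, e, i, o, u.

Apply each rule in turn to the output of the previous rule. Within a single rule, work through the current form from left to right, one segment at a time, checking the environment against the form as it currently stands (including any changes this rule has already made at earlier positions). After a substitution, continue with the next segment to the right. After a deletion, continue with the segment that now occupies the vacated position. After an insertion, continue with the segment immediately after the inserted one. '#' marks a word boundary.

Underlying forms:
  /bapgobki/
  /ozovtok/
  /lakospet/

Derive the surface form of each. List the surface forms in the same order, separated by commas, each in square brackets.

/bapgobki/:
  1 Regressive Voicing Assimilation: [bapgobki] → [babgopki]
  2 Velar Palatalization: [babgopki] → [babgopti]
  3 Nasal Assimilation: no change — [babgopti]
  4 Voicing Between Vowels: no change — [babgopti]
  5 Glottal Epenthesis: no change — [babgopti]
/ozovtok/:
  1 Regressive Voicing Assimilation: [ozovtok] → [ozoftok]
  2 Velar Palatalization: no change — [ozoftok]
  3 Nasal Assimilation: no change — [ozoftok]
  4 Voicing Between Vowels: no change — [ozoftok]
  5 Glottal Epenthesis: [ozoftok] → [hozoftok]
/lakospet/:
  1 Regressive Voicing Assimilation: no change — [lakospet]
  2 Velar Palatalization: no change — [lakospet]
  3 Nasal Assimilation: no change — [lakospet]
  4 Voicing Between Vowels: [lakospet] → [lagospet]
  5 Glottal Epenthesis: no change — [lagospet]

[babgopti], [hozoftok], [lagospet]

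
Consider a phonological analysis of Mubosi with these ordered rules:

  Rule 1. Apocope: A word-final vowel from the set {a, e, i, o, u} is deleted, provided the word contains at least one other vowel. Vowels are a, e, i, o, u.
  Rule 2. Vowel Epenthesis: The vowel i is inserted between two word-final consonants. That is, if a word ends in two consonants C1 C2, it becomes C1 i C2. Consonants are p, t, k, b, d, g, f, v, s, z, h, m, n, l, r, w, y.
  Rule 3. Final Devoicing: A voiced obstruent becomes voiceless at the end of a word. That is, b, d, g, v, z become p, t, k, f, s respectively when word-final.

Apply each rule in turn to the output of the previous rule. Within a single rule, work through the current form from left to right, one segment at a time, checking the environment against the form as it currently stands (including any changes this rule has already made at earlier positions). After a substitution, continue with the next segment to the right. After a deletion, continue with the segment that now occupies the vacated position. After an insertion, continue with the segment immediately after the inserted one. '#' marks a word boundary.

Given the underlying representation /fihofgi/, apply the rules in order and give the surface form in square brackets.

[fihofik]

Rule 1 Apocope: [fihofgi] → [fihofg]
Rule 2 Vowel Epenthesis: [fihofg] → [fihofig]
Rule 3 Final Devoicing: [fihofig] → [fihofik]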